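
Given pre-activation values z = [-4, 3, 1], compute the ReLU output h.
h = [0, 3, 1]

ReLU applied element-wise: max(0,-4)=0, max(0,3)=3, max(0,1)=1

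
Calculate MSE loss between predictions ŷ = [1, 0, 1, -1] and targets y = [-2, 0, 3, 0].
MSE = 3.5

MSE = (1/4)((1--2)² + (0-0)² + (1-3)² + (-1-0)²) = (1/4)(9 + 0 + 4 + 1) = 3.5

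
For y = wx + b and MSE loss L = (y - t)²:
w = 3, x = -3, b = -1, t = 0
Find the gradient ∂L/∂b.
∂L/∂b = -20

y = wx + b = (3)(-3) + -1 = -10
∂L/∂y = 2(y - t) = 2(-10 - 0) = -20
∂y/∂b = 1
∂L/∂b = ∂L/∂y · ∂y/∂b = -20 × 1 = -20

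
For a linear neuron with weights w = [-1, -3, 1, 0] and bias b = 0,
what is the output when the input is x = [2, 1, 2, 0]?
y = -3

y = (-1)(2) + (-3)(1) + (1)(2) + (0)(0) + 0 = -3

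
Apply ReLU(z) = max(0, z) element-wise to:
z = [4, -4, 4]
h = [4, 0, 4]

ReLU applied element-wise: max(0,4)=4, max(0,-4)=0, max(0,4)=4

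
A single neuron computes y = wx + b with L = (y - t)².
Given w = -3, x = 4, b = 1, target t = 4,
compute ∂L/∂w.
∂L/∂w = -120

y = wx + b = (-3)(4) + 1 = -11
∂L/∂y = 2(y - t) = 2(-11 - 4) = -30
∂y/∂w = x = 4
∂L/∂w = ∂L/∂y · ∂y/∂w = -30 × 4 = -120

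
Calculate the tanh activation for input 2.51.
0.9869

tanh(2.51) = (e^(2.51) - e^(-2.51))/(e^(2.51) + e^(-2.51)) = 0.9869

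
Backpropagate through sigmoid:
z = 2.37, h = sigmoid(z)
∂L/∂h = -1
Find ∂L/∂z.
∂L/∂z = -0.07818

σ(2.37) = 0.9145
σ'(2.37) = σ(2.37)(1 - σ(2.37)) = 0.9145 × 0.08549 = 0.07818
∂L/∂z = ∂L/∂h · σ'(z) = -1 × 0.07818 = -0.07818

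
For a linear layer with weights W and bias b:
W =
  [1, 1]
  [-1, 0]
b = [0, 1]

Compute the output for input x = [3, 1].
y = [4, -2]

Wx = [1×3 + 1×1, -1×3 + 0×1]
   = [4, -3]
y = Wx + b = [4 + 0, -3 + 1] = [4, -2]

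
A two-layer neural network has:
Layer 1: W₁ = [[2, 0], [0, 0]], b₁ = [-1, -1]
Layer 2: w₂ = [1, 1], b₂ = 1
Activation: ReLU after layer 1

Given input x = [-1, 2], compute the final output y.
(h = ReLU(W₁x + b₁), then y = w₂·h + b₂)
y = 1

Layer 1 pre-activation: z₁ = [-3, -1]
After ReLU: h = [0, 0]
Layer 2 output: y = 1×0 + 1×0 + 1 = 1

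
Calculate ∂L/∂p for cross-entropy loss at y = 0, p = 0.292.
∂L/∂p = 1.412

∂L/∂p = -y/p + (1-y)/(1-p) = 0 + 1/0.708 = 1.412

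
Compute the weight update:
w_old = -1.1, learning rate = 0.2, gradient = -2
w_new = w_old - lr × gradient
w_new = -0.7

w_new = w - η·∂L/∂w = -1.1 - 0.2×(-2) = -1.1 - (-0.4) = -0.7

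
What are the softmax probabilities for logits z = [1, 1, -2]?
p = [0.4879, 0.4879, 0.0243]

exp(z) = [2.718, 2.718, 0.1353]
Sum = 5.572
p = [0.4879, 0.4879, 0.0243]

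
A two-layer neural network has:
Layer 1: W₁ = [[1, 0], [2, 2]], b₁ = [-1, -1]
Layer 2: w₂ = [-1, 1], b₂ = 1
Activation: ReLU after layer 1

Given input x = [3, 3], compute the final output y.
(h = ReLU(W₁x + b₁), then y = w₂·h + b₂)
y = 10

Layer 1 pre-activation: z₁ = [2, 11]
After ReLU: h = [2, 11]
Layer 2 output: y = -1×2 + 1×11 + 1 = 10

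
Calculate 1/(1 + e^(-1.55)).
0.8249

sigmoid(1.55) = 1/(1 + e^(-1.55)) = 1/(1 + 0.2122) = 0.8249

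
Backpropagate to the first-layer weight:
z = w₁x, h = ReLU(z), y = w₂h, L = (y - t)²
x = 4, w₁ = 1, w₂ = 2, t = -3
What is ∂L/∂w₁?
∂L/∂w₁ = 176

Forward pass:
z = w₁x = 1×4 = 4
h = ReLU(4) = 4
y = w₂h = 2×4 = 8

Backward pass:
∂L/∂y = 2(y - t) = 2(8 - -3) = 22
∂y/∂h = w₂ = 2
∂h/∂z = 1 (ReLU derivative)
∂z/∂w₁ = x = 4

∂L/∂w₁ = 22 × 2 × 1 × 4 = 176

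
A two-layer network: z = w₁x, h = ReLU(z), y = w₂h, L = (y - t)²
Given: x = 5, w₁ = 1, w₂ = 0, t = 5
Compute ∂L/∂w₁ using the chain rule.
∂L/∂w₁ = 0

Forward pass:
z = w₁x = 1×5 = 5
h = ReLU(5) = 5
y = w₂h = 0×5 = 0

Backward pass:
∂L/∂y = 2(y - t) = 2(0 - 5) = -10
∂y/∂h = w₂ = 0
∂h/∂z = 1 (ReLU derivative)
∂z/∂w₁ = x = 5

∂L/∂w₁ = -10 × 0 × 1 × 5 = 0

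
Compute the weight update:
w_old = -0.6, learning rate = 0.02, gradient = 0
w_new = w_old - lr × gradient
w_new = -0.6

w_new = w - η·∂L/∂w = -0.6 - 0.02×(0) = -0.6 - (0) = -0.6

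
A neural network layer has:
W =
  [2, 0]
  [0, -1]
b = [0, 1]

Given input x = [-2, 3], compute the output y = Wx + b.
y = [-4, -2]

Wx = [2×-2 + 0×3, 0×-2 + -1×3]
   = [-4, -3]
y = Wx + b = [-4 + 0, -3 + 1] = [-4, -2]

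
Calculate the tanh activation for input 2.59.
0.9888

tanh(2.59) = (e^(2.59) - e^(-2.59))/(e^(2.59) + e^(-2.59)) = 0.9888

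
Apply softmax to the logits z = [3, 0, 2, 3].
p = [0.4136, 0.0206, 0.1522, 0.4136]

exp(z) = [20.09, 1, 7.389, 20.09]
Sum = 48.56
p = [0.4136, 0.0206, 0.1522, 0.4136]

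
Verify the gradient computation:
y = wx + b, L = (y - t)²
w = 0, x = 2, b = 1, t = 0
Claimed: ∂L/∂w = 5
Incorrect

y = (0)(2) + 1 = 1
∂L/∂y = 2(y - t) = 2(1 - 0) = 2
∂y/∂w = x = 2
∂L/∂w = 2 × 2 = 4

Claimed value: 5
Incorrect: The correct gradient is 4.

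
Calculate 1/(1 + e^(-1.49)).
0.8161

sigmoid(1.49) = 1/(1 + e^(-1.49)) = 1/(1 + 0.2254) = 0.8161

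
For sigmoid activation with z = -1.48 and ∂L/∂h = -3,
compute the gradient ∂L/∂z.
∂L/∂z = -0.4531

σ(-1.48) = 0.1854
σ'(-1.48) = σ(-1.48)(1 - σ(-1.48)) = 0.1854 × 0.8146 = 0.151
∂L/∂z = ∂L/∂h · σ'(z) = -3 × 0.151 = -0.4531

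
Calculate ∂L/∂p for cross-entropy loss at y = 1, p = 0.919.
∂L/∂p = -1.088

∂L/∂p = -y/p + (1-y)/(1-p) = -1/0.919 + 0 = -1.088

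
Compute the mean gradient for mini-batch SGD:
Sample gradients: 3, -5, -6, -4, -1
Average gradient = -2.6

Average = (1/5)(3 + -5 + -6 + -4 + -1) = -13/5 = -2.6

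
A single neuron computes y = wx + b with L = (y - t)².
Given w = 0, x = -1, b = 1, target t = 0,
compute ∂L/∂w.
∂L/∂w = -2

y = wx + b = (0)(-1) + 1 = 1
∂L/∂y = 2(y - t) = 2(1 - 0) = 2
∂y/∂w = x = -1
∂L/∂w = ∂L/∂y · ∂y/∂w = 2 × -1 = -2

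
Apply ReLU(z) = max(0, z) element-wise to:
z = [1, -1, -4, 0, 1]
h = [1, 0, 0, 0, 1]

ReLU applied element-wise: max(0,1)=1, max(0,-1)=0, max(0,-4)=0, max(0,0)=0, max(0,1)=1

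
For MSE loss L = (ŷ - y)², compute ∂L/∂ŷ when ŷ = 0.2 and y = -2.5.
∂L/∂ŷ = 5.4

∂L/∂ŷ = 2(ŷ - y) = 2(0.2 - -2.5) = 2(2.7) = 5.4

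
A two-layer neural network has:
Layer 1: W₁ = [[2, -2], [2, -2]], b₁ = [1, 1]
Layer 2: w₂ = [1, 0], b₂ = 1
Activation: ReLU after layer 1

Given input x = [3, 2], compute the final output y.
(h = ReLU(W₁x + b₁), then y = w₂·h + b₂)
y = 4

Layer 1 pre-activation: z₁ = [3, 3]
After ReLU: h = [3, 3]
Layer 2 output: y = 1×3 + 0×3 + 1 = 4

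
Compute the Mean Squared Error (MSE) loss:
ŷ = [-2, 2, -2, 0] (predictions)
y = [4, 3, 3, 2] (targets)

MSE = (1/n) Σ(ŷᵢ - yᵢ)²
MSE = 16.5

MSE = (1/4)((-2-4)² + (2-3)² + (-2-3)² + (0-2)²) = (1/4)(36 + 1 + 25 + 4) = 16.5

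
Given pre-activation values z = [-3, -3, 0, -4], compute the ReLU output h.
h = [0, 0, 0, 0]

ReLU applied element-wise: max(0,-3)=0, max(0,-3)=0, max(0,0)=0, max(0,-4)=0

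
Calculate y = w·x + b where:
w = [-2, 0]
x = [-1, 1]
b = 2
y = 4

y = (-2)(-1) + (0)(1) + 2 = 4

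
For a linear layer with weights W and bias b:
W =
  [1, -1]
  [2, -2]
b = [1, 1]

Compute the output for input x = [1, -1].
y = [3, 5]

Wx = [1×1 + -1×-1, 2×1 + -2×-1]
   = [2, 4]
y = Wx + b = [2 + 1, 4 + 1] = [3, 5]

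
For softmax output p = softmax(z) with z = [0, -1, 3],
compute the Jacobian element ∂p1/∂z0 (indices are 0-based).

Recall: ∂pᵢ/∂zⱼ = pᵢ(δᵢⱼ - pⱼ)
∂p1/∂z0 = -0.0007993

p = softmax(z) = [0.04661, 0.01715, 0.9362]
p1 = 0.01715, p0 = 0.04661

∂p1/∂z0 = -p1 × p0 = -0.01715 × 0.04661 = -0.0007993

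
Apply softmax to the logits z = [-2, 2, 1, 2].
p = [0.0077, 0.4191, 0.1542, 0.4191]

exp(z) = [0.1353, 7.389, 2.718, 7.389]
Sum = 17.63
p = [0.0077, 0.4191, 0.1542, 0.4191]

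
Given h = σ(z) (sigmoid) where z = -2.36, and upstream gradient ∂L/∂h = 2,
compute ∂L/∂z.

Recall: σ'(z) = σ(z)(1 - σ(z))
∂L/∂z = 0.1577

σ(-2.36) = 0.08627
σ'(-2.36) = σ(-2.36)(1 - σ(-2.36)) = 0.08627 × 0.9137 = 0.07883
∂L/∂z = ∂L/∂h · σ'(z) = 2 × 0.07883 = 0.1577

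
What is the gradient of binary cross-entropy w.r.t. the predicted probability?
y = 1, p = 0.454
∂L/∂p = -2.203

∂L/∂p = -y/p + (1-y)/(1-p) = -1/0.454 + 0 = -2.203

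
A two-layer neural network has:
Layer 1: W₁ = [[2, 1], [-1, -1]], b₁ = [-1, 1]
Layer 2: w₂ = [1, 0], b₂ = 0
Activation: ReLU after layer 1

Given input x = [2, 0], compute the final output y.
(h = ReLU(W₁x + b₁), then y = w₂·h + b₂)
y = 3

Layer 1 pre-activation: z₁ = [3, -1]
After ReLU: h = [3, 0]
Layer 2 output: y = 1×3 + 0×0 + 0 = 3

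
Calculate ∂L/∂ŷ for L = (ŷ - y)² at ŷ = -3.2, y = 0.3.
∂L/∂ŷ = -7.0

∂L/∂ŷ = 2(ŷ - y) = 2(-3.2 - 0.3) = 2(-3.5) = -7.0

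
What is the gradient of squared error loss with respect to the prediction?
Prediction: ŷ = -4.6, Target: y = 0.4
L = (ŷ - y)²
∂L/∂ŷ = -10.0

∂L/∂ŷ = 2(ŷ - y) = 2(-4.6 - 0.4) = 2(-5.0) = -10.0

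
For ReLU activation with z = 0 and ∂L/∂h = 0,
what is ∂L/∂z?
∂L/∂z = 0

h = ReLU(0) = 0
At z = 0: ∂h/∂z = 0 (by convention)
∂L/∂z = ∂L/∂h · ∂h/∂z = 0 × 0 = 0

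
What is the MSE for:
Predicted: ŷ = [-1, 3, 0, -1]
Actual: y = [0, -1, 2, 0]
MSE = 5.5

MSE = (1/4)((-1-0)² + (3--1)² + (0-2)² + (-1-0)²) = (1/4)(1 + 16 + 4 + 1) = 5.5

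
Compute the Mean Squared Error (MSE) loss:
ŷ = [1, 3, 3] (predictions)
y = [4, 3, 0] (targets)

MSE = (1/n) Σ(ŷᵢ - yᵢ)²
MSE = 6

MSE = (1/3)((1-4)² + (3-3)² + (3-0)²) = (1/3)(9 + 0 + 9) = 6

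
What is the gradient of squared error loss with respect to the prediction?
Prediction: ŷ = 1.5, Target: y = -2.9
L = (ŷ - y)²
∂L/∂ŷ = 8.8

∂L/∂ŷ = 2(ŷ - y) = 2(1.5 - -2.9) = 2(4.4) = 8.8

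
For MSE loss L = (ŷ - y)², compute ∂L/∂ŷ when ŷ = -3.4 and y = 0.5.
∂L/∂ŷ = -7.8

∂L/∂ŷ = 2(ŷ - y) = 2(-3.4 - 0.5) = 2(-3.9) = -7.8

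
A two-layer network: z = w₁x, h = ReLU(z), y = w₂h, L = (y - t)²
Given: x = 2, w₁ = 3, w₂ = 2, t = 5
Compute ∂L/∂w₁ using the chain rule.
∂L/∂w₁ = 56

Forward pass:
z = w₁x = 3×2 = 6
h = ReLU(6) = 6
y = w₂h = 2×6 = 12

Backward pass:
∂L/∂y = 2(y - t) = 2(12 - 5) = 14
∂y/∂h = w₂ = 2
∂h/∂z = 1 (ReLU derivative)
∂z/∂w₁ = x = 2

∂L/∂w₁ = 14 × 2 × 1 × 2 = 56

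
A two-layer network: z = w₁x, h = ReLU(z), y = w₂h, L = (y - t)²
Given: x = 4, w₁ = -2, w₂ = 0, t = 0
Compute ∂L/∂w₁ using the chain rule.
∂L/∂w₁ = 0

Forward pass:
z = w₁x = -2×4 = -8
h = ReLU(-8) = 0
y = w₂h = 0×0 = 0

Backward pass:
∂L/∂y = 2(y - t) = 2(0 - 0) = 0
∂y/∂h = w₂ = 0
∂h/∂z = 0 (ReLU derivative)
∂z/∂w₁ = x = 4

∂L/∂w₁ = 0 × 0 × 0 × 4 = 0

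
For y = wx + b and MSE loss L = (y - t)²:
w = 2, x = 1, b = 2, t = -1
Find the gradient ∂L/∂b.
∂L/∂b = 10

y = wx + b = (2)(1) + 2 = 4
∂L/∂y = 2(y - t) = 2(4 - -1) = 10
∂y/∂b = 1
∂L/∂b = ∂L/∂y · ∂y/∂b = 10 × 1 = 10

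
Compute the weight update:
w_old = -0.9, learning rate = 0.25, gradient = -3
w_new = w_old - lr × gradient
w_new = -0.15

w_new = w - η·∂L/∂w = -0.9 - 0.25×(-3) = -0.9 - (-0.75) = -0.15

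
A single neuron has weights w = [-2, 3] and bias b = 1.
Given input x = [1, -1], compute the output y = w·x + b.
y = -4

y = (-2)(1) + (3)(-1) + 1 = -4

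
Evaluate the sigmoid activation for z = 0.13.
0.5325

sigmoid(0.13) = 1/(1 + e^(-0.13)) = 1/(1 + 0.8781) = 0.5325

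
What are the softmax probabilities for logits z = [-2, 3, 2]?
p = [0.0049, 0.7275, 0.2676]

exp(z) = [0.1353, 20.09, 7.389]
Sum = 27.61
p = [0.0049, 0.7275, 0.2676]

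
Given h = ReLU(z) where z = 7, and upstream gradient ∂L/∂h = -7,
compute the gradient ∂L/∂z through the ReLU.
∂L/∂z = -7

h = ReLU(7) = 7
Since z > 0: ∂h/∂z = 1
∂L/∂z = ∂L/∂h · ∂h/∂z = -7 × 1 = -7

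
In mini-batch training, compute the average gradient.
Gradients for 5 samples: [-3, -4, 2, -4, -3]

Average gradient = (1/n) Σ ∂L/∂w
Average gradient = -2.4

Average = (1/5)(-3 + -4 + 2 + -4 + -3) = -12/5 = -2.4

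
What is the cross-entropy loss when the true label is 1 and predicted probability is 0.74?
L = 0.3011

L = -1·log(0.74) - 0·log(0.26) = -log(0.74) = 0.3011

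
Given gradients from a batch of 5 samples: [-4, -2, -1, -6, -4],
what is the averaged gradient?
Average gradient = -3.4

Average = (1/5)(-4 + -2 + -1 + -6 + -4) = -17/5 = -3.4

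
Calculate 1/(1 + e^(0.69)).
0.334

sigmoid(-0.69) = 1/(1 + e^(0.69)) = 1/(1 + 1.994) = 0.334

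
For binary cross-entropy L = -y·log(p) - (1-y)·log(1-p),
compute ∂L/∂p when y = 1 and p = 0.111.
∂L/∂p = -9.009

∂L/∂p = -y/p + (1-y)/(1-p) = -1/0.111 + 0 = -9.009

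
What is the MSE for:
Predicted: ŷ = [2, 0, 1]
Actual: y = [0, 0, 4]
MSE = 4.333

MSE = (1/3)((2-0)² + (0-0)² + (1-4)²) = (1/3)(4 + 0 + 9) = 4.333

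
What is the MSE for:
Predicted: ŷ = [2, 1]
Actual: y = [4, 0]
MSE = 2.5

MSE = (1/2)((2-4)² + (1-0)²) = (1/2)(4 + 1) = 2.5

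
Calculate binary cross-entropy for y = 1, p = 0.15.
L = 1.897

L = -1·log(0.15) - 0·log(0.85) = -log(0.15) = 1.897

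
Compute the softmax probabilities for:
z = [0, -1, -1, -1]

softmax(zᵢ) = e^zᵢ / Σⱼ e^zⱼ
p = [0.4754, 0.1749, 0.1749, 0.1749]

exp(z) = [1, 0.3679, 0.3679, 0.3679]
Sum = 2.104
p = [0.4754, 0.1749, 0.1749, 0.1749]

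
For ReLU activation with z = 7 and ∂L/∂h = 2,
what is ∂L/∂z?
∂L/∂z = 2

h = ReLU(7) = 7
Since z > 0: ∂h/∂z = 1
∂L/∂z = ∂L/∂h · ∂h/∂z = 2 × 1 = 2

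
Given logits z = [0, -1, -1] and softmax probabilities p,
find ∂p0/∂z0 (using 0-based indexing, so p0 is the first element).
∂p0/∂z0 = 0.2442

p = softmax(z) = [0.5761, 0.2119, 0.2119]
p0 = 0.5761

∂p0/∂z0 = p0(1 - p0) = 0.5761 × (1 - 0.5761) = 0.2442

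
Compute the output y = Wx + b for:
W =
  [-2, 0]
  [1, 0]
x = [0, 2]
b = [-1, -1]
y = [-1, -1]

Wx = [-2×0 + 0×2, 1×0 + 0×2]
   = [0, 0]
y = Wx + b = [0 + -1, 0 + -1] = [-1, -1]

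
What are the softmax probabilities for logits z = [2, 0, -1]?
p = [0.8438, 0.1142, 0.042]

exp(z) = [7.389, 1, 0.3679]
Sum = 8.757
p = [0.8438, 0.1142, 0.042]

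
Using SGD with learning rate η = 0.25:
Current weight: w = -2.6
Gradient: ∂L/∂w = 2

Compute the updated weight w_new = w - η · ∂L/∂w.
w_new = -3.1

w_new = w - η·∂L/∂w = -2.6 - 0.25×(2) = -2.6 - (0.5) = -3.1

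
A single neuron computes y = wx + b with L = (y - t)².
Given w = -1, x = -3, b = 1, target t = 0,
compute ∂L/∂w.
∂L/∂w = -24

y = wx + b = (-1)(-3) + 1 = 4
∂L/∂y = 2(y - t) = 2(4 - 0) = 8
∂y/∂w = x = -3
∂L/∂w = ∂L/∂y · ∂y/∂w = 8 × -3 = -24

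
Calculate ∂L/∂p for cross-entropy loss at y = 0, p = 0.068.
∂L/∂p = 1.073

∂L/∂p = -y/p + (1-y)/(1-p) = 0 + 1/0.932 = 1.073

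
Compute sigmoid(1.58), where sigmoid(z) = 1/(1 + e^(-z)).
0.8292

sigmoid(1.58) = 1/(1 + e^(-1.58)) = 1/(1 + 0.206) = 0.8292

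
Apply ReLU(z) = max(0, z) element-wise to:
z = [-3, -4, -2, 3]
h = [0, 0, 0, 3]

ReLU applied element-wise: max(0,-3)=0, max(0,-4)=0, max(0,-2)=0, max(0,3)=3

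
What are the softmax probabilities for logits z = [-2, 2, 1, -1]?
p = [0.0128, 0.6964, 0.2562, 0.0347]

exp(z) = [0.1353, 7.389, 2.718, 0.3679]
Sum = 10.61
p = [0.0128, 0.6964, 0.2562, 0.0347]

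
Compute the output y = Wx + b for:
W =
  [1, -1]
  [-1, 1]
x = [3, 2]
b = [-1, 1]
y = [0, 0]

Wx = [1×3 + -1×2, -1×3 + 1×2]
   = [1, -1]
y = Wx + b = [1 + -1, -1 + 1] = [0, 0]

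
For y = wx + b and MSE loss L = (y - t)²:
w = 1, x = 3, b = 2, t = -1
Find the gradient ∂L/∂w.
∂L/∂w = 36

y = wx + b = (1)(3) + 2 = 5
∂L/∂y = 2(y - t) = 2(5 - -1) = 12
∂y/∂w = x = 3
∂L/∂w = ∂L/∂y · ∂y/∂w = 12 × 3 = 36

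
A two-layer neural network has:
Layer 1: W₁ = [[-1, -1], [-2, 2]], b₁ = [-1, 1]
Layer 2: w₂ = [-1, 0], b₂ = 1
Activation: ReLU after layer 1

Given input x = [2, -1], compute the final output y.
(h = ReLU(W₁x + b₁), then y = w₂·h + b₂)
y = 1

Layer 1 pre-activation: z₁ = [-2, -5]
After ReLU: h = [0, 0]
Layer 2 output: y = -1×0 + 0×0 + 1 = 1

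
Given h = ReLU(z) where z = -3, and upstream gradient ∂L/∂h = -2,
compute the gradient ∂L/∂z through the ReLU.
∂L/∂z = 0

h = ReLU(-3) = 0
Since z < 0: ∂h/∂z = 0
∂L/∂z = ∂L/∂h · ∂h/∂z = -2 × 0 = 0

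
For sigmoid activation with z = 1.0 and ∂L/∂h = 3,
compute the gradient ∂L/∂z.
∂L/∂z = 0.5898

σ(1.0) = 0.7311
σ'(1.0) = σ(1.0)(1 - σ(1.0)) = 0.7311 × 0.2689 = 0.1966
∂L/∂z = ∂L/∂h · σ'(z) = 3 × 0.1966 = 0.5898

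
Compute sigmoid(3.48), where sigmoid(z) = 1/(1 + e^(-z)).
0.9701

sigmoid(3.48) = 1/(1 + e^(-3.48)) = 1/(1 + 0.03081) = 0.9701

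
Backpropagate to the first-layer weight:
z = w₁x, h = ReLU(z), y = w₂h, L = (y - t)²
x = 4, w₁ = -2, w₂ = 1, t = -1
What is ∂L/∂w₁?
∂L/∂w₁ = 0

Forward pass:
z = w₁x = -2×4 = -8
h = ReLU(-8) = 0
y = w₂h = 1×0 = 0

Backward pass:
∂L/∂y = 2(y - t) = 2(0 - -1) = 2
∂y/∂h = w₂ = 1
∂h/∂z = 0 (ReLU derivative)
∂z/∂w₁ = x = 4

∂L/∂w₁ = 2 × 1 × 0 × 4 = 0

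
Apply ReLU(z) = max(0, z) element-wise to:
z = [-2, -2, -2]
h = [0, 0, 0]

ReLU applied element-wise: max(0,-2)=0, max(0,-2)=0, max(0,-2)=0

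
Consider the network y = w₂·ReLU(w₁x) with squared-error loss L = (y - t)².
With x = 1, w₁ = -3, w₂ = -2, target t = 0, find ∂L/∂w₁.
∂L/∂w₁ = 0

Forward pass:
z = w₁x = -3×1 = -3
h = ReLU(-3) = 0
y = w₂h = -2×0 = 0

Backward pass:
∂L/∂y = 2(y - t) = 2(0 - 0) = 0
∂y/∂h = w₂ = -2
∂h/∂z = 0 (ReLU derivative)
∂z/∂w₁ = x = 1

∂L/∂w₁ = 0 × -2 × 0 × 1 = 0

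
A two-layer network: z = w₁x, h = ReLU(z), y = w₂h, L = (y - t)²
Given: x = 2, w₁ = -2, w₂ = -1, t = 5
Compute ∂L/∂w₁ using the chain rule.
∂L/∂w₁ = 0

Forward pass:
z = w₁x = -2×2 = -4
h = ReLU(-4) = 0
y = w₂h = -1×0 = 0

Backward pass:
∂L/∂y = 2(y - t) = 2(0 - 5) = -10
∂y/∂h = w₂ = -1
∂h/∂z = 0 (ReLU derivative)
∂z/∂w₁ = x = 2

∂L/∂w₁ = -10 × -1 × 0 × 2 = 0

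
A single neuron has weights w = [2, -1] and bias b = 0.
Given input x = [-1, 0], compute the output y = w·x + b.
y = -2

y = (2)(-1) + (-1)(0) + 0 = -2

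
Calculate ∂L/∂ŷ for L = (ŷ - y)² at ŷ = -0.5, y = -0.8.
∂L/∂ŷ = 0.6

∂L/∂ŷ = 2(ŷ - y) = 2(-0.5 - -0.8) = 2(0.3) = 0.6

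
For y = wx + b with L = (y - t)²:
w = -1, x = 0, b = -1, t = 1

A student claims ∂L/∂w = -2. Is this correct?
Incorrect

y = (-1)(0) + -1 = -1
∂L/∂y = 2(y - t) = 2(-1 - 1) = -4
∂y/∂w = x = 0
∂L/∂w = -4 × 0 = 0

Claimed value: -2
Incorrect: The correct gradient is 0.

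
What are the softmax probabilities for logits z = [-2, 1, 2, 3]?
p = [0.0045, 0.0896, 0.2436, 0.6623]

exp(z) = [0.1353, 2.718, 7.389, 20.09]
Sum = 30.33
p = [0.0045, 0.0896, 0.2436, 0.6623]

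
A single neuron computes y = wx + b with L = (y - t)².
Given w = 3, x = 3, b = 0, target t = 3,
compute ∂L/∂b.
∂L/∂b = 12

y = wx + b = (3)(3) + 0 = 9
∂L/∂y = 2(y - t) = 2(9 - 3) = 12
∂y/∂b = 1
∂L/∂b = ∂L/∂y · ∂y/∂b = 12 × 1 = 12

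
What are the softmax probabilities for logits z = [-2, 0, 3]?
p = [0.0064, 0.0471, 0.9465]

exp(z) = [0.1353, 1, 20.09]
Sum = 21.22
p = [0.0064, 0.0471, 0.9465]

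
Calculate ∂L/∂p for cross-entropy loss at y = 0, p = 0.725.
∂L/∂p = 3.636

∂L/∂p = -y/p + (1-y)/(1-p) = 0 + 1/0.275 = 3.636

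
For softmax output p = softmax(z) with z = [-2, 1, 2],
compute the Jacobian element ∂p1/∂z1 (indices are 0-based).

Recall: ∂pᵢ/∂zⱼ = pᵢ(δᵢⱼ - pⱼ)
∂p1/∂z1 = 0.195

p = softmax(z) = [0.01321, 0.2654, 0.7214]
p1 = 0.2654

∂p1/∂z1 = p1(1 - p1) = 0.2654 × (1 - 0.2654) = 0.195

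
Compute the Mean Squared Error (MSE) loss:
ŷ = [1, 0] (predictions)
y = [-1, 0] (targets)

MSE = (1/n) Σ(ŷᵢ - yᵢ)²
MSE = 2

MSE = (1/2)((1--1)² + (0-0)²) = (1/2)(4 + 0) = 2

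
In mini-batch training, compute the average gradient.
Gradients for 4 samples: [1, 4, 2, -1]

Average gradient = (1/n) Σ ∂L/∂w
Average gradient = 1.5

Average = (1/4)(1 + 4 + 2 + -1) = 6/4 = 1.5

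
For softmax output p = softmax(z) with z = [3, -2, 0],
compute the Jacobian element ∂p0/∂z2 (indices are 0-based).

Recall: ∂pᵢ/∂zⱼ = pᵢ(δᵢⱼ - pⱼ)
∂p0/∂z2 = -0.0446

p = softmax(z) = [0.9465, 0.006377, 0.04712]
p0 = 0.9465, p2 = 0.04712

∂p0/∂z2 = -p0 × p2 = -0.9465 × 0.04712 = -0.0446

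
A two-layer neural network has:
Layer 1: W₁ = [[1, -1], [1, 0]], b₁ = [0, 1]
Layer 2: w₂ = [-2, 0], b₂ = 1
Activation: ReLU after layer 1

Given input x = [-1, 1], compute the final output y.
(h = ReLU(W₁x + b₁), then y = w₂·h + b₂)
y = 1

Layer 1 pre-activation: z₁ = [-2, 0]
After ReLU: h = [0, 0]
Layer 2 output: y = -2×0 + 0×0 + 1 = 1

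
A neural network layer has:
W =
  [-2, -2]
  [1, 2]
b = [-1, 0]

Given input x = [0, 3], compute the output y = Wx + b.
y = [-7, 6]

Wx = [-2×0 + -2×3, 1×0 + 2×3]
   = [-6, 6]
y = Wx + b = [-6 + -1, 6 + 0] = [-7, 6]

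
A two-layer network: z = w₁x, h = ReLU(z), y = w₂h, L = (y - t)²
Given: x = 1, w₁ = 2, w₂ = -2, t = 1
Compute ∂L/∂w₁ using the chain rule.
∂L/∂w₁ = 20

Forward pass:
z = w₁x = 2×1 = 2
h = ReLU(2) = 2
y = w₂h = -2×2 = -4

Backward pass:
∂L/∂y = 2(y - t) = 2(-4 - 1) = -10
∂y/∂h = w₂ = -2
∂h/∂z = 1 (ReLU derivative)
∂z/∂w₁ = x = 1

∂L/∂w₁ = -10 × -2 × 1 × 1 = 20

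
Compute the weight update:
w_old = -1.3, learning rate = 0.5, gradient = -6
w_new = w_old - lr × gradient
w_new = 1.7

w_new = w - η·∂L/∂w = -1.3 - 0.5×(-6) = -1.3 - (-3) = 1.7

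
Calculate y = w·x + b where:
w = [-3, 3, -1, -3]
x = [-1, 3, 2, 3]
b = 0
y = 1

y = (-3)(-1) + (3)(3) + (-1)(2) + (-3)(3) + 0 = 1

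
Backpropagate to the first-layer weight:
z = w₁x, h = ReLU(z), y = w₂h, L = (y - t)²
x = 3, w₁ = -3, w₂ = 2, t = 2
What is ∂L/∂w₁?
∂L/∂w₁ = 0

Forward pass:
z = w₁x = -3×3 = -9
h = ReLU(-9) = 0
y = w₂h = 2×0 = 0

Backward pass:
∂L/∂y = 2(y - t) = 2(0 - 2) = -4
∂y/∂h = w₂ = 2
∂h/∂z = 0 (ReLU derivative)
∂z/∂w₁ = x = 3

∂L/∂w₁ = -4 × 2 × 0 × 3 = 0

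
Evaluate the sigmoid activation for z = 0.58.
0.6411

sigmoid(0.58) = 1/(1 + e^(-0.58)) = 1/(1 + 0.5599) = 0.6411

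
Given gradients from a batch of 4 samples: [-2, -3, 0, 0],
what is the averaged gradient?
Average gradient = -1.25

Average = (1/4)(-2 + -3 + 0 + 0) = -5/4 = -1.25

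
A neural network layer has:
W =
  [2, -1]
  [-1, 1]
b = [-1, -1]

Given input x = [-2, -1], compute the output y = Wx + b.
y = [-4, 0]

Wx = [2×-2 + -1×-1, -1×-2 + 1×-1]
   = [-3, 1]
y = Wx + b = [-3 + -1, 1 + -1] = [-4, 0]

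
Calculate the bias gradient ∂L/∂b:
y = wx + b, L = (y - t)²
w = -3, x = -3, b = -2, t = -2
∂L/∂b = 18

y = wx + b = (-3)(-3) + -2 = 7
∂L/∂y = 2(y - t) = 2(7 - -2) = 18
∂y/∂b = 1
∂L/∂b = ∂L/∂y · ∂y/∂b = 18 × 1 = 18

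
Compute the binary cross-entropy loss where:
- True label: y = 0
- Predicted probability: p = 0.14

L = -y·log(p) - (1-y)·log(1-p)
L = 0.1508

L = -0·log(0.14) - 1·log(0.86) = -log(0.86) = 0.1508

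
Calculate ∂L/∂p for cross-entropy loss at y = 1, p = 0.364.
∂L/∂p = -2.747

∂L/∂p = -y/p + (1-y)/(1-p) = -1/0.364 + 0 = -2.747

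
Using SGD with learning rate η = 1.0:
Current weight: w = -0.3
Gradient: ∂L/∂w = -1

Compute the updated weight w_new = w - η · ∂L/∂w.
w_new = 0.7

w_new = w - η·∂L/∂w = -0.3 - 1.0×(-1) = -0.3 - (-1) = 0.7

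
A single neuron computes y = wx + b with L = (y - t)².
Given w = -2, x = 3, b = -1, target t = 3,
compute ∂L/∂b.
∂L/∂b = -20

y = wx + b = (-2)(3) + -1 = -7
∂L/∂y = 2(y - t) = 2(-7 - 3) = -20
∂y/∂b = 1
∂L/∂b = ∂L/∂y · ∂y/∂b = -20 × 1 = -20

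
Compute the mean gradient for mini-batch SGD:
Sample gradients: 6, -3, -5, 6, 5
Average gradient = 1.8

Average = (1/5)(6 + -3 + -5 + 6 + 5) = 9/5 = 1.8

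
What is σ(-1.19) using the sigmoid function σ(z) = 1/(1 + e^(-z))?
0.2333

sigmoid(-1.19) = 1/(1 + e^(1.19)) = 1/(1 + 3.287) = 0.2333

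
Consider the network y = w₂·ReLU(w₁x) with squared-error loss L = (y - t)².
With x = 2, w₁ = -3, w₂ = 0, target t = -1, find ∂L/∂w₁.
∂L/∂w₁ = 0

Forward pass:
z = w₁x = -3×2 = -6
h = ReLU(-6) = 0
y = w₂h = 0×0 = 0

Backward pass:
∂L/∂y = 2(y - t) = 2(0 - -1) = 2
∂y/∂h = w₂ = 0
∂h/∂z = 0 (ReLU derivative)
∂z/∂w₁ = x = 2

∂L/∂w₁ = 2 × 0 × 0 × 2 = 0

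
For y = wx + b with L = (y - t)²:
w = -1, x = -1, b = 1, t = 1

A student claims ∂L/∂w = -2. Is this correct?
Correct

y = (-1)(-1) + 1 = 2
∂L/∂y = 2(y - t) = 2(2 - 1) = 2
∂y/∂w = x = -1
∂L/∂w = 2 × -1 = -2

Claimed value: -2
Correct: The correct gradient is -2.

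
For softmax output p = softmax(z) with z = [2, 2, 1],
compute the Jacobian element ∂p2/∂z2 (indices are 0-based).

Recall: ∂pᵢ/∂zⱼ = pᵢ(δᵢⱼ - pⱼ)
∂p2/∂z2 = 0.1312

p = softmax(z) = [0.4223, 0.4223, 0.1554]
p2 = 0.1554

∂p2/∂z2 = p2(1 - p2) = 0.1554 × (1 - 0.1554) = 0.1312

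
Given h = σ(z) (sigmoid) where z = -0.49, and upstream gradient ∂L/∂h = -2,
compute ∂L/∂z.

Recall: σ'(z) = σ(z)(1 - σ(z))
∂L/∂z = -0.4711

σ(-0.49) = 0.3799
σ'(-0.49) = σ(-0.49)(1 - σ(-0.49)) = 0.3799 × 0.6201 = 0.2356
∂L/∂z = ∂L/∂h · σ'(z) = -2 × 0.2356 = -0.4711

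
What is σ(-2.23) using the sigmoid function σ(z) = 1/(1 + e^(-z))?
0.09709

sigmoid(-2.23) = 1/(1 + e^(2.23)) = 1/(1 + 9.3) = 0.09709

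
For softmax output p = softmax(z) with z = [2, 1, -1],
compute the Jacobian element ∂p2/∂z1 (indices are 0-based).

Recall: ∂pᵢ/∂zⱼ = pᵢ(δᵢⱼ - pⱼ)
∂p2/∂z1 = -0.009113

p = softmax(z) = [0.7054, 0.2595, 0.03512]
p2 = 0.03512, p1 = 0.2595

∂p2/∂z1 = -p2 × p1 = -0.03512 × 0.2595 = -0.009113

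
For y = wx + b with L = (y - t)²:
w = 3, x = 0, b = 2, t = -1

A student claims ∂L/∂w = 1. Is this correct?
Incorrect

y = (3)(0) + 2 = 2
∂L/∂y = 2(y - t) = 2(2 - -1) = 6
∂y/∂w = x = 0
∂L/∂w = 6 × 0 = 0

Claimed value: 1
Incorrect: The correct gradient is 0.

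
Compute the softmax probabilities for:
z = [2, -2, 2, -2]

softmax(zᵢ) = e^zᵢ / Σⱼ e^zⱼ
p = [0.491, 0.009, 0.491, 0.009]

exp(z) = [7.389, 0.1353, 7.389, 0.1353]
Sum = 15.05
p = [0.491, 0.009, 0.491, 0.009]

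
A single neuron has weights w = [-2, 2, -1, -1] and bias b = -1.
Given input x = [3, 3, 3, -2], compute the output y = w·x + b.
y = -2

y = (-2)(3) + (2)(3) + (-1)(3) + (-1)(-2) + -1 = -2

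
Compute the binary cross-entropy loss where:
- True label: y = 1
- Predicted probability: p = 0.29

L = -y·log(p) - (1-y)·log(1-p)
L = 1.238

L = -1·log(0.29) - 0·log(0.71) = -log(0.29) = 1.238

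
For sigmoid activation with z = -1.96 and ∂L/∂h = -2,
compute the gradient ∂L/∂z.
∂L/∂z = -0.2164

σ(-1.96) = 0.1235
σ'(-1.96) = σ(-1.96)(1 - σ(-1.96)) = 0.1235 × 0.8765 = 0.1082
∂L/∂z = ∂L/∂h · σ'(z) = -2 × 0.1082 = -0.2164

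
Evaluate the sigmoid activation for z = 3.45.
0.9692

sigmoid(3.45) = 1/(1 + e^(-3.45)) = 1/(1 + 0.03175) = 0.9692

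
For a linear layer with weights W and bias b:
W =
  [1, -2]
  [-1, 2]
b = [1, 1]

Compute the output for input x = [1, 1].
y = [0, 2]

Wx = [1×1 + -2×1, -1×1 + 2×1]
   = [-1, 1]
y = Wx + b = [-1 + 1, 1 + 1] = [0, 2]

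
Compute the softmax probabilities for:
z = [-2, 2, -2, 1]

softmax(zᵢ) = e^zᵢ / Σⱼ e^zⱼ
p = [0.013, 0.712, 0.013, 0.2619]

exp(z) = [0.1353, 7.389, 0.1353, 2.718]
Sum = 10.38
p = [0.013, 0.712, 0.013, 0.2619]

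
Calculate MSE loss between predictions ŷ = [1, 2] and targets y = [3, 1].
MSE = 2.5

MSE = (1/2)((1-3)² + (2-1)²) = (1/2)(4 + 1) = 2.5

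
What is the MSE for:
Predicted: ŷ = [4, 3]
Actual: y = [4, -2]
MSE = 12.5

MSE = (1/2)((4-4)² + (3--2)²) = (1/2)(0 + 25) = 12.5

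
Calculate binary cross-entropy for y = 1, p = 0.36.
L = 1.022

L = -1·log(0.36) - 0·log(0.64) = -log(0.36) = 1.022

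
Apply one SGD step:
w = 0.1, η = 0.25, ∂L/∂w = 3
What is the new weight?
w_new = -0.65

w_new = w - η·∂L/∂w = 0.1 - 0.25×(3) = 0.1 - (0.75) = -0.65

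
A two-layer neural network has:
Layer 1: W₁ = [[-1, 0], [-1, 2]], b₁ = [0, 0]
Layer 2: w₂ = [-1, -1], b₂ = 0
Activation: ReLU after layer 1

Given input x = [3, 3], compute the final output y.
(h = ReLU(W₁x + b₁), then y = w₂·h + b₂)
y = -3

Layer 1 pre-activation: z₁ = [-3, 3]
After ReLU: h = [0, 3]
Layer 2 output: y = -1×0 + -1×3 + 0 = -3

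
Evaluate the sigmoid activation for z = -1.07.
0.2554

sigmoid(-1.07) = 1/(1 + e^(1.07)) = 1/(1 + 2.915) = 0.2554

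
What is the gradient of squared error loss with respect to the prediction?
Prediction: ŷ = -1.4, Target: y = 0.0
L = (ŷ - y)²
∂L/∂ŷ = -2.8

∂L/∂ŷ = 2(ŷ - y) = 2(-1.4 - 0.0) = 2(-1.4) = -2.8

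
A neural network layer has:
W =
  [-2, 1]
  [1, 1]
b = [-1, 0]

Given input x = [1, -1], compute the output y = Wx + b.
y = [-4, 0]

Wx = [-2×1 + 1×-1, 1×1 + 1×-1]
   = [-3, 0]
y = Wx + b = [-3 + -1, 0 + 0] = [-4, 0]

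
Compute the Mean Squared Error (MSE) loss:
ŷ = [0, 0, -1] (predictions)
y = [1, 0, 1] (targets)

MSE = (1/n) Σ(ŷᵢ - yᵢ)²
MSE = 1.667

MSE = (1/3)((0-1)² + (0-0)² + (-1-1)²) = (1/3)(1 + 0 + 4) = 1.667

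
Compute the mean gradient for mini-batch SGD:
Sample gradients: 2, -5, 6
Average gradient = 1

Average = (1/3)(2 + -5 + 6) = 3/3 = 1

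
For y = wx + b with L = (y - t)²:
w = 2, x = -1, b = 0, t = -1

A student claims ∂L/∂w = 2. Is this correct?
Correct

y = (2)(-1) + 0 = -2
∂L/∂y = 2(y - t) = 2(-2 - -1) = -2
∂y/∂w = x = -1
∂L/∂w = -2 × -1 = 2

Claimed value: 2
Correct: The correct gradient is 2.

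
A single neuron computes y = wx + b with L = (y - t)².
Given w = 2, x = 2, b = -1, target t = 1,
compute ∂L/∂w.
∂L/∂w = 8

y = wx + b = (2)(2) + -1 = 3
∂L/∂y = 2(y - t) = 2(3 - 1) = 4
∂y/∂w = x = 2
∂L/∂w = ∂L/∂y · ∂y/∂w = 4 × 2 = 8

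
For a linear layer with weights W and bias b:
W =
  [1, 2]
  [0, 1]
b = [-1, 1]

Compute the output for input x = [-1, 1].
y = [0, 2]

Wx = [1×-1 + 2×1, 0×-1 + 1×1]
   = [1, 1]
y = Wx + b = [1 + -1, 1 + 1] = [0, 2]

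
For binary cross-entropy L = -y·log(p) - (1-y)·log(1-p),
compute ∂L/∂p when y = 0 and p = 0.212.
∂L/∂p = 1.269

∂L/∂p = -y/p + (1-y)/(1-p) = 0 + 1/0.788 = 1.269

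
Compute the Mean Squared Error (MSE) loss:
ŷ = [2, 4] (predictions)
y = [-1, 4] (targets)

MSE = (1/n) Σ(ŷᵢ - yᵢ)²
MSE = 4.5

MSE = (1/2)((2--1)² + (4-4)²) = (1/2)(9 + 0) = 4.5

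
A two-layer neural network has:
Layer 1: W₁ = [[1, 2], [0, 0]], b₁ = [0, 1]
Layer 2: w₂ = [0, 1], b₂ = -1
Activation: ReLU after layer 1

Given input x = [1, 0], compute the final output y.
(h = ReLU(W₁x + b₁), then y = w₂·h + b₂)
y = 0

Layer 1 pre-activation: z₁ = [1, 1]
After ReLU: h = [1, 1]
Layer 2 output: y = 0×1 + 1×1 + -1 = 0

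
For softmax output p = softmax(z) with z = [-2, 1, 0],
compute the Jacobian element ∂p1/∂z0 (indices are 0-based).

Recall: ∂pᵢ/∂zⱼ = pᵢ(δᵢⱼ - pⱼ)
∂p1/∂z0 = -0.02477

p = softmax(z) = [0.03512, 0.7054, 0.2595]
p1 = 0.7054, p0 = 0.03512

∂p1/∂z0 = -p1 × p0 = -0.7054 × 0.03512 = -0.02477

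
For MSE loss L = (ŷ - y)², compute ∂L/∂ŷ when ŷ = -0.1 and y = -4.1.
∂L/∂ŷ = 8.0

∂L/∂ŷ = 2(ŷ - y) = 2(-0.1 - -4.1) = 2(4.0) = 8.0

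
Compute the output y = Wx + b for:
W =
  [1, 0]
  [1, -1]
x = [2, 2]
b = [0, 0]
y = [2, 0]

Wx = [1×2 + 0×2, 1×2 + -1×2]
   = [2, 0]
y = Wx + b = [2 + 0, 0 + 0] = [2, 0]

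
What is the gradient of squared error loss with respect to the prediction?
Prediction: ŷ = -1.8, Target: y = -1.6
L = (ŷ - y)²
∂L/∂ŷ = -0.4

∂L/∂ŷ = 2(ŷ - y) = 2(-1.8 - -1.6) = 2(-0.2) = -0.4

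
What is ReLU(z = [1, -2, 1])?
h = [1, 0, 1]

ReLU applied element-wise: max(0,1)=1, max(0,-2)=0, max(0,1)=1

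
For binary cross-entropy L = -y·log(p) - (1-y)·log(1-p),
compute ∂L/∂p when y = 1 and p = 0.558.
∂L/∂p = -1.792

∂L/∂p = -y/p + (1-y)/(1-p) = -1/0.558 + 0 = -1.792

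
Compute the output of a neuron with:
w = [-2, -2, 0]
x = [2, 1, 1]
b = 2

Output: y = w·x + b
y = -4

y = (-2)(2) + (-2)(1) + (0)(1) + 2 = -4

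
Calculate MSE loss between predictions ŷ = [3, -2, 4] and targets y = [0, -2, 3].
MSE = 3.333

MSE = (1/3)((3-0)² + (-2--2)² + (4-3)²) = (1/3)(9 + 0 + 1) = 3.333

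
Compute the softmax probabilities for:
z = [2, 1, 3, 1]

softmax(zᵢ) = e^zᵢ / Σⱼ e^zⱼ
p = [0.2245, 0.0826, 0.6103, 0.0826]

exp(z) = [7.389, 2.718, 20.09, 2.718]
Sum = 32.91
p = [0.2245, 0.0826, 0.6103, 0.0826]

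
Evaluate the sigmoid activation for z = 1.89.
0.8688

sigmoid(1.89) = 1/(1 + e^(-1.89)) = 1/(1 + 0.1511) = 0.8688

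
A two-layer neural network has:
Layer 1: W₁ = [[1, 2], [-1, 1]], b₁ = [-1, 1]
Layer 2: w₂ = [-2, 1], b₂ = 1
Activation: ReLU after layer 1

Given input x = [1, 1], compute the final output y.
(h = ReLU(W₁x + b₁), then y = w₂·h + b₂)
y = -2

Layer 1 pre-activation: z₁ = [2, 1]
After ReLU: h = [2, 1]
Layer 2 output: y = -2×2 + 1×1 + 1 = -2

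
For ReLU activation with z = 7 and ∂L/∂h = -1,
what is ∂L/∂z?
∂L/∂z = -1

h = ReLU(7) = 7
Since z > 0: ∂h/∂z = 1
∂L/∂z = ∂L/∂h · ∂h/∂z = -1 × 1 = -1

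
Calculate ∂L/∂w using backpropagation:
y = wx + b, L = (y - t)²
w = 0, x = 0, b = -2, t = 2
∂L/∂w = 0

y = wx + b = (0)(0) + -2 = -2
∂L/∂y = 2(y - t) = 2(-2 - 2) = -8
∂y/∂w = x = 0
∂L/∂w = ∂L/∂y · ∂y/∂w = -8 × 0 = 0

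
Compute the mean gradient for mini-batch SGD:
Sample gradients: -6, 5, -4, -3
Average gradient = -2

Average = (1/4)(-6 + 5 + -4 + -3) = -8/4 = -2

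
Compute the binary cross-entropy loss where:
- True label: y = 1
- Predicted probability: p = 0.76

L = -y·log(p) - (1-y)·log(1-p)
L = 0.2744

L = -1·log(0.76) - 0·log(0.24) = -log(0.76) = 0.2744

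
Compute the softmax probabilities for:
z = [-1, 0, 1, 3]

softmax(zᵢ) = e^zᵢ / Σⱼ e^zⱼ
p = [0.0152, 0.0414, 0.1125, 0.831]

exp(z) = [0.3679, 1, 2.718, 20.09]
Sum = 24.17
p = [0.0152, 0.0414, 0.1125, 0.831]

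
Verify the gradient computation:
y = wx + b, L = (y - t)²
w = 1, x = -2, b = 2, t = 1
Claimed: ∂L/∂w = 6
Incorrect

y = (1)(-2) + 2 = 0
∂L/∂y = 2(y - t) = 2(0 - 1) = -2
∂y/∂w = x = -2
∂L/∂w = -2 × -2 = 4

Claimed value: 6
Incorrect: The correct gradient is 4.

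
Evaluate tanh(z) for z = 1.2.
0.8337

tanh(1.2) = (e^(1.2) - e^(-1.2))/(e^(1.2) + e^(-1.2)) = 0.8337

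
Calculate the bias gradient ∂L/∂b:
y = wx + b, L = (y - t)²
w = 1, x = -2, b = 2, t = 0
∂L/∂b = 0

y = wx + b = (1)(-2) + 2 = 0
∂L/∂y = 2(y - t) = 2(0 - 0) = 0
∂y/∂b = 1
∂L/∂b = ∂L/∂y · ∂y/∂b = 0 × 1 = 0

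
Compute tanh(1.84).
0.9508

tanh(1.84) = (e^(1.84) - e^(-1.84))/(e^(1.84) + e^(-1.84)) = 0.9508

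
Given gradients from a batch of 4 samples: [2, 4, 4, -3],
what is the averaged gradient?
Average gradient = 1.75

Average = (1/4)(2 + 4 + 4 + -3) = 7/4 = 1.75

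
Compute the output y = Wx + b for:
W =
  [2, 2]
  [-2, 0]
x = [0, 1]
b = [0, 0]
y = [2, 0]

Wx = [2×0 + 2×1, -2×0 + 0×1]
   = [2, 0]
y = Wx + b = [2 + 0, 0 + 0] = [2, 0]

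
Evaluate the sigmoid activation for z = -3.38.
0.03293

sigmoid(-3.38) = 1/(1 + e^(3.38)) = 1/(1 + 29.37) = 0.03293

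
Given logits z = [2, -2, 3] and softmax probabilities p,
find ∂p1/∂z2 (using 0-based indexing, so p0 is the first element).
∂p1/∂z2 = -0.003566

p = softmax(z) = [0.2676, 0.004902, 0.7275]
p1 = 0.004902, p2 = 0.7275

∂p1/∂z2 = -p1 × p2 = -0.004902 × 0.7275 = -0.003566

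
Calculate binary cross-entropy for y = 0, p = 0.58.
L = 0.8675

L = -0·log(0.58) - 1·log(0.42) = -log(0.42) = 0.8675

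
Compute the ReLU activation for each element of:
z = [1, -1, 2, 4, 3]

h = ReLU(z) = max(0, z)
h = [1, 0, 2, 4, 3]

ReLU applied element-wise: max(0,1)=1, max(0,-1)=0, max(0,2)=2, max(0,4)=4, max(0,3)=3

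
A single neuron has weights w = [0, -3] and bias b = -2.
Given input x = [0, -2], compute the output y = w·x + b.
y = 4

y = (0)(0) + (-3)(-2) + -2 = 4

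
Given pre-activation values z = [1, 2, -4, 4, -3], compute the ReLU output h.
h = [1, 2, 0, 4, 0]

ReLU applied element-wise: max(0,1)=1, max(0,2)=2, max(0,-4)=0, max(0,4)=4, max(0,-3)=0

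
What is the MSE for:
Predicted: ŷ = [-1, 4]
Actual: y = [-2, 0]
MSE = 8.5

MSE = (1/2)((-1--2)² + (4-0)²) = (1/2)(1 + 16) = 8.5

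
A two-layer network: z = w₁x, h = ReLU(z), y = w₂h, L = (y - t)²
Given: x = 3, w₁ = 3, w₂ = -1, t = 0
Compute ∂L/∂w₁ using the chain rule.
∂L/∂w₁ = 54

Forward pass:
z = w₁x = 3×3 = 9
h = ReLU(9) = 9
y = w₂h = -1×9 = -9

Backward pass:
∂L/∂y = 2(y - t) = 2(-9 - 0) = -18
∂y/∂h = w₂ = -1
∂h/∂z = 1 (ReLU derivative)
∂z/∂w₁ = x = 3

∂L/∂w₁ = -18 × -1 × 1 × 3 = 54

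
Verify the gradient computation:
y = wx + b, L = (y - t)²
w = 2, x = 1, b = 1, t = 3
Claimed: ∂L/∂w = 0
Correct

y = (2)(1) + 1 = 3
∂L/∂y = 2(y - t) = 2(3 - 3) = 0
∂y/∂w = x = 1
∂L/∂w = 0 × 1 = 0

Claimed value: 0
Correct: The correct gradient is 0.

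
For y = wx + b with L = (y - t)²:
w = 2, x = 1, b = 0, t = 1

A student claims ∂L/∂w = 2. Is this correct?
Correct

y = (2)(1) + 0 = 2
∂L/∂y = 2(y - t) = 2(2 - 1) = 2
∂y/∂w = x = 1
∂L/∂w = 2 × 1 = 2

Claimed value: 2
Correct: The correct gradient is 2.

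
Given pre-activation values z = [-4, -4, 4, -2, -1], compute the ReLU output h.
h = [0, 0, 4, 0, 0]

ReLU applied element-wise: max(0,-4)=0, max(0,-4)=0, max(0,4)=4, max(0,-2)=0, max(0,-1)=0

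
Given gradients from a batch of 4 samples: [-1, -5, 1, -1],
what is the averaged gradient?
Average gradient = -1.5

Average = (1/4)(-1 + -5 + 1 + -1) = -6/4 = -1.5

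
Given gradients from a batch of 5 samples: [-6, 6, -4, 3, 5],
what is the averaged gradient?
Average gradient = 0.8

Average = (1/5)(-6 + 6 + -4 + 3 + 5) = 4/5 = 0.8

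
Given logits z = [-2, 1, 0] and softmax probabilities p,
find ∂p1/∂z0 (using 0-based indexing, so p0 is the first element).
∂p1/∂z0 = -0.02477

p = softmax(z) = [0.03512, 0.7054, 0.2595]
p1 = 0.7054, p0 = 0.03512

∂p1/∂z0 = -p1 × p0 = -0.7054 × 0.03512 = -0.02477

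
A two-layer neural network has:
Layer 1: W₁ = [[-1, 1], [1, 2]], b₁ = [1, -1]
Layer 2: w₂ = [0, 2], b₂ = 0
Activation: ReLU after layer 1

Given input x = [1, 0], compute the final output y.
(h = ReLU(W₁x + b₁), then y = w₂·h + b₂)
y = 0

Layer 1 pre-activation: z₁ = [0, 0]
After ReLU: h = [0, 0]
Layer 2 output: y = 0×0 + 2×0 + 0 = 0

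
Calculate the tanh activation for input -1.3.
-0.8617

tanh(-1.3) = (e^(-1.3) - e^(1.3))/(e^(-1.3) + e^(1.3)) = -0.8617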